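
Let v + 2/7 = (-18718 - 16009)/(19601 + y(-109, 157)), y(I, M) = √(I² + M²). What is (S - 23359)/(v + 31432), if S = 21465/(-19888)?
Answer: -24987773835096666619557/33619932663885129025552 + 6533462469191*√36530/3056357514898648093232 ≈ -0.74324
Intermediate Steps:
S = -21465/19888 (S = 21465*(-1/19888) = -21465/19888 ≈ -1.0793)
v = -2/7 - 34727/(19601 + √36530) (v = -2/7 + (-18718 - 16009)/(19601 + √((-109)² + 157²)) = -2/7 - 34727/(19601 + √(11881 + 24649)) = -2/7 - 34727/(19601 + √36530) ≈ -2.0403)
(S - 23359)/(v + 31432) = (-21465/19888 - 23359)/((-5533112831/2689138697 + 34727*√36530/384162671) + 31432) = -464585257/(19888*(84519474411273/2689138697 + 34727*√36530/384162671))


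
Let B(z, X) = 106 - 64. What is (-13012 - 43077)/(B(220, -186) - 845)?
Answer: 5099/73 ≈ 69.849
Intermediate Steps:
B(z, X) = 42
(-13012 - 43077)/(B(220, -186) - 845) = (-13012 - 43077)/(42 - 845) = -56089/(-803) = -56089*(-1/803) = 5099/73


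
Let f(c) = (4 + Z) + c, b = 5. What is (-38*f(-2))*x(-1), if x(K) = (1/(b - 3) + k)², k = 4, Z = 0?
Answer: -1539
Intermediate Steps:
f(c) = 4 + c (f(c) = (4 + 0) + c = 4 + c)
x(K) = 81/4 (x(K) = (1/(5 - 3) + 4)² = (1/2 + 4)² = (½ + 4)² = (9/2)² = 81/4)
(-38*f(-2))*x(-1) = -38*(4 - 2)*(81/4) = -38*2*(81/4) = -76*81/4 = -1539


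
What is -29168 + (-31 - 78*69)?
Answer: -34581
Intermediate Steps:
-29168 + (-31 - 78*69) = -29168 + (-31 - 5382) = -29168 - 5413 = -34581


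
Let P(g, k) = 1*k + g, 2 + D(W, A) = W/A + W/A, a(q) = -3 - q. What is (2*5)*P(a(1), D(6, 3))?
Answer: -20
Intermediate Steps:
D(W, A) = -2 + 2*W/A (D(W, A) = -2 + (W/A + W/A) = -2 + 2*W/A)
P(g, k) = g + k (P(g, k) = k + g = g + k)
(2*5)*P(a(1), D(6, 3)) = (2*5)*((-3 - 1*1) + (-2 + 2*6/3)) = 10*((-3 - 1) + (-2 + 2*6*(⅓))) = 10*(-4 + (-2 + 4)) = 10*(-4 + 2) = 10*(-2) = -20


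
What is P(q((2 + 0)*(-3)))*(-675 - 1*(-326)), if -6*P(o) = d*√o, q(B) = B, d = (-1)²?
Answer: 349*I*√6/6 ≈ 142.48*I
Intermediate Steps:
d = 1
P(o) = -√o/6
P(q((2 + 0)*(-3)))*(-675 - 1*(-326)) = (-I*√3*√(2 + 0)/6)*(-675 - 1*(-326)) = (-I*√6/6)*(-675 + 326) = -I*√6/6*(-349) = 349*I*√6/6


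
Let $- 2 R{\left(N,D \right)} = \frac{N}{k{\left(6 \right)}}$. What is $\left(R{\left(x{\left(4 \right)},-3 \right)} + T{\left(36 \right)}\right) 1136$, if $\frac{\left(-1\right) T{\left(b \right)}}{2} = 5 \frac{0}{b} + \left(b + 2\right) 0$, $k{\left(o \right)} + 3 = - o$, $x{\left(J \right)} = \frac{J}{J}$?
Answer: $\frac{568}{9} \approx 63.111$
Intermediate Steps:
$x{\left(J \right)} = 1$
$k{\left(o \right)} = -3 - o$
$R{\left(N,D \right)} = \frac{N}{18}$ ($R{\left(N,D \right)} = - \frac{N \frac{1}{-3 - 6}}{2} = - \frac{N \frac{1}{-9}}{2} = - \frac{N \left(- \frac{1}{9}\right)}{2} = - \frac{\left(- \frac{1}{9}\right) N}{2} = \frac{N}{18}$)
$T{\left(b \right)} = 0$ ($T{\left(b \right)} = - 2 \left(5 \frac{0}{b} + \left(b + 2\right) 0\right) = - 2 \left(5 \cdot 0 + \left(2 + b\right) 0\right) = - 2 \left(0 + 0\right) = \left(-2\right) 0 = 0$)
$\left(R{\left(x{\left(4 \right)},-3 \right)} + T{\left(36 \right)}\right) 1136 = \left(\frac{1}{18} \cdot 1 + 0\right) 1136 = \left(\frac{1}{18} + 0\right) 1136 = \frac{1}{18} \cdot 1136 = \frac{568}{9}$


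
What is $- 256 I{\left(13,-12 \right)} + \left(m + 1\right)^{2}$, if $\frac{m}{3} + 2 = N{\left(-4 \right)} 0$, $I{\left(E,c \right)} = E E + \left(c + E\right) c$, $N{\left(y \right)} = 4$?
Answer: $-40167$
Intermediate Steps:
$I{\left(E,c \right)} = E^{2} + c \left(E + c\right)$ ($I{\left(E,c \right)} = E^{2} + \left(E + c\right) c = E^{2} + c \left(E + c\right)$)
$m = -6$ ($m = -6 + 3 \cdot 4 \cdot 0 = -6 + 3 \cdot 0 = -6 + 0 = -6$)
$- 256 I{\left(13,-12 \right)} + \left(m + 1\right)^{2} = - 256 \left(13^{2} + \left(-12\right)^{2} + 13 \left(-12\right)\right) + \left(-6 + 1\right)^{2} = - 256 \left(169 + 144 - 156\right) + \left(-5\right)^{2} = \left(-256\right) 157 + 25 = -40192 + 25 = -40167$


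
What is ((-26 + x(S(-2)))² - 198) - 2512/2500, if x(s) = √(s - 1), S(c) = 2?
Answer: 266247/625 ≈ 426.00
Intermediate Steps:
x(s) = √(-1 + s)
((-26 + x(S(-2)))² - 198) - 2512/2500 = ((-26 + √(-1 + 2))² - 198) - 2512/2500 = ((-26 + √1)² - 198) - 2512*1/2500 = ((-26 + 1)² - 198) - 628/625 = ((-25)² - 198) - 628/625 = (625 - 198) - 628/625 = 427 - 628/625 = 266247/625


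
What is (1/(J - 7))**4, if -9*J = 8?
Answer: 6561/25411681 ≈ 0.00025819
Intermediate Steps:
J = -8/9 (J = -1/9*8 = -8/9 ≈ -0.88889)
(1/(J - 7))**4 = (1/(-8/9 - 7))**4 = (1/(-71/9))**4 = (-9/71)**4 = 6561/25411681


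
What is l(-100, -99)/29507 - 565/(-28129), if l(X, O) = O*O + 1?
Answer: 292391913/830002403 ≈ 0.35228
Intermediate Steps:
l(X, O) = 1 + O² (l(X, O) = O² + 1 = 1 + O²)
l(-100, -99)/29507 - 565/(-28129) = (1 + (-99)²)/29507 - 565/(-28129) = (1 + 9801)*(1/29507) - 565*(-1/28129) = 9802*(1/29507) + 565/28129 = 9802/29507 + 565/28129 = 292391913/830002403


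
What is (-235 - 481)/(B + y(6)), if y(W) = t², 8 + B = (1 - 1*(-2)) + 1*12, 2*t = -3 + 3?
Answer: -716/7 ≈ -102.29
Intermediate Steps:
t = 0 (t = (-3 + 3)/2 = (½)*0 = 0)
B = 7 (B = -8 + ((1 - 1*(-2)) + 1*12) = -8 + ((1 + 2) + 12) = -8 + (3 + 12) = -8 + 15 = 7)
y(W) = 0 (y(W) = 0² = 0)
(-235 - 481)/(B + y(6)) = (-235 - 481)/(7 + 0) = -716/7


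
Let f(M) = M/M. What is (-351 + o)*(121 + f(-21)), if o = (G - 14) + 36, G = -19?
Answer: -42456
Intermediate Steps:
o = 3 (o = (-19 - 14) + 36 = -33 + 36 = 3)
f(M) = 1
(-351 + o)*(121 + f(-21)) = (-351 + 3)*(121 + 1) = -348*122 = -42456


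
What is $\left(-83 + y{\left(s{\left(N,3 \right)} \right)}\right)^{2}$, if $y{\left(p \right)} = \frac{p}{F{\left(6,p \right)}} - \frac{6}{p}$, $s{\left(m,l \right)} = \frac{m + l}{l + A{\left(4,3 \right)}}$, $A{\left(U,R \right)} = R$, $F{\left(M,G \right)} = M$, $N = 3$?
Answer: $\frac{284089}{36} \approx 7891.4$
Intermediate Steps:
$s{\left(m,l \right)} = \frac{l + m}{3 + l}$ ($s{\left(m,l \right)} = \frac{m + l}{l + 3} = \frac{l + m}{3 + l}$)
$y{\left(p \right)} = - \frac{6}{p} + \frac{p}{6}$ ($y{\left(p \right)} = \frac{p}{6} - \frac{6}{p} = - \frac{6}{p} + \frac{p}{6}$)
$\left(-83 + y{\left(s{\left(N,3 \right)} \right)}\right)^{2} = \left(-83 - \left(6 - \frac{3 + 3}{6 \left(3 + 3\right)}\right)\right)^{2} = \left(-83 - \left(\frac{6}{1} - \frac{1}{6} \cdot \frac{1}{6} \cdot 6\right)\right)^{2} = \left(-83 - \left(\frac{6}{1} - \frac{1}{36} \cdot 6\right)\right)^{2} = \left(-83 + \left(- \frac{6}{1} + \frac{1}{6} \cdot 1\right)\right)^{2} = \left(-83 + \left(\left(-6\right) 1 + \frac{1}{6}\right)\right)^{2} = \left(-83 + \left(-6 + \frac{1}{6}\right)\right)^{2} = \left(-83 - \frac{35}{6}\right)^{2} = \left(- \frac{533}{6}\right)^{2} = \frac{284089}{36}$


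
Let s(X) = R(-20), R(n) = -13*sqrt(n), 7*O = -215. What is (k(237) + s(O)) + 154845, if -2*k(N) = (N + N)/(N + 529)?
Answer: 118611033/766 - 26*I*sqrt(5) ≈ 1.5484e+5 - 58.138*I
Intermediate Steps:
O = -215/7 (O = (1/7)*(-215) = -215/7 ≈ -30.714)
k(N) = -N/(529 + N) (k(N) = -(N + N)/(2*(N + 529)) = -2*N/(2*(529 + N)) = -N/(529 + N))
s(X) = -26*I*sqrt(5)
(k(237) + s(O)) + 154845 = (-1*237/(529 + 237) - 26*I*sqrt(5)) + 154845 = (-1*237/766 - 26*I*sqrt(5)) + 154845 = (-1*237*1/766 - 26*I*sqrt(5)) + 154845 = (-237/766 - 26*I*sqrt(5)) + 154845 = 118611033/766 - 26*I*sqrt(5)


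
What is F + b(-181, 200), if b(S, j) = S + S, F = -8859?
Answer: -9221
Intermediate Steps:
b(S, j) = 2*S
F + b(-181, 200) = -8859 + 2*(-181) = -8859 - 362 = -9221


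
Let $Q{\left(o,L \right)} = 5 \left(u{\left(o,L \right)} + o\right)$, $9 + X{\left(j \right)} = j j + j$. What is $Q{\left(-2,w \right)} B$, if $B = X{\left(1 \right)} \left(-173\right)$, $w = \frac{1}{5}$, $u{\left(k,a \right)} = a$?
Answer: $-10899$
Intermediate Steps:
$X{\left(j \right)} = -9 + j + j^{2}$ ($X{\left(j \right)} = -9 + \left(j j + j\right) = -9 + \left(j^{2} + j\right) = -9 + \left(j + j^{2}\right) = -9 + j + j^{2}$)
$w = \frac{1}{5} \approx 0.2$
$Q{\left(o,L \right)} = 5 L + 5 o$ ($Q{\left(o,L \right)} = 5 \left(L + o\right) = 5 L + 5 o$)
$B = 1211$ ($B = \left(-9 + 1 + 1^{2}\right) \left(-173\right) = \left(-9 + 1 + 1\right) \left(-173\right) = \left(-7\right) \left(-173\right) = 1211$)
$Q{\left(-2,w \right)} B = \left(5 \cdot \frac{1}{5} + 5 \left(-2\right)\right) 1211 = \left(1 - 10\right) 1211 = \left(-9\right) 1211 = -10899$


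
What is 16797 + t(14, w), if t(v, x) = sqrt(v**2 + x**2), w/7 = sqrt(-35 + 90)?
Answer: 16797 + 7*sqrt(59) ≈ 16851.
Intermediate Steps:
w = 7*sqrt(55) (w = 7*sqrt(-35 + 90) = 7*sqrt(55) ≈ 51.913)
16797 + t(14, w) = 16797 + sqrt(14**2 + (7*sqrt(55))**2) = 16797 + sqrt(196 + 2695) = 16797 + sqrt(2891) = 16797 + 7*sqrt(59)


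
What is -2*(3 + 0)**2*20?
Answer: -360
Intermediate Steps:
-2*(3 + 0)**2*20 = -2*3**2*20 = -2*9*20 = -18*20 = -360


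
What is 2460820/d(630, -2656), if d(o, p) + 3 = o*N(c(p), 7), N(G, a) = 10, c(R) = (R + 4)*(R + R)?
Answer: 2460820/6297 ≈ 390.79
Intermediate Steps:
c(R) = 2*R*(4 + R) (c(R) = (4 + R)*(2*R) = 2*R*(4 + R))
d(o, p) = -3 + 10*o (d(o, p) = -3 + o*10 = -3 + 10*o)
2460820/d(630, -2656) = 2460820/(-3 + 10*630) = 2460820/(-3 + 6300) = 2460820/6297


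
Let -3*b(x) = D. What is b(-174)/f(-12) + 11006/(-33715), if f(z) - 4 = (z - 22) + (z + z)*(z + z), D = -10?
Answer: -8845339/27612585 ≈ -0.32034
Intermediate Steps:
f(z) = -18 + z + 4*z² (f(z) = 4 + ((z - 22) + (z + z)*(z + z)) = 4 + ((-22 + z) + (2*z)*(2*z)) = 4 + ((-22 + z) + 4*z²) = 4 + (-22 + z + 4*z²) = -18 + z + 4*z²)
b(x) = 10/3 (b(x) = -⅓*(-10) = 10/3)
b(-174)/f(-12) + 11006/(-33715) = 10/(3*(-18 - 12 + 4*(-12)²)) + 11006/(-33715) = 10/(3*(-18 - 12 + 4*144)) + 11006*(-1/33715) = 10/(3*(-18 - 12 + 576)) - 11006/33715 = (10/3)/546 - 11006/33715 = (10/3)*(1/546) - 11006/33715 = 5/819 - 11006/33715 = -8845339/27612585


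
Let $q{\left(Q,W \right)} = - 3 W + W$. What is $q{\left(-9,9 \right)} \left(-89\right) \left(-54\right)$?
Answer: $-86508$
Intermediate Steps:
$q{\left(Q,W \right)} = - 2 W$
$q{\left(-9,9 \right)} \left(-89\right) \left(-54\right) = \left(-2\right) 9 \left(-89\right) \left(-54\right) = \left(-18\right) \left(-89\right) \left(-54\right) = 1602 \left(-54\right) = -86508$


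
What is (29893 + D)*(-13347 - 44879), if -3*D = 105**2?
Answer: -1526569268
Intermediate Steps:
D = -3675 (D = -1/3*105**2 = -1/3*11025 = -3675)
(29893 + D)*(-13347 - 44879) = (29893 - 3675)*(-13347 - 44879) = 26218*(-58226) = -1526569268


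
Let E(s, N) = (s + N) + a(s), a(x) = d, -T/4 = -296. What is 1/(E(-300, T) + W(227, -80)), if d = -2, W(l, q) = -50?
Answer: 1/832 ≈ 0.0012019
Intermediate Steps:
T = 1184 (T = -4*(-296) = 1184)
a(x) = -2
E(s, N) = -2 + N + s (E(s, N) = (s + N) - 2 = (N + s) - 2 = -2 + N + s)
1/(E(-300, T) + W(227, -80)) = 1/((-2 + 1184 - 300) - 50) = 1/(882 - 50) = 1/832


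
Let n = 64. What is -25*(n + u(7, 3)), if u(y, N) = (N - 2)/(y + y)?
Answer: -22425/14 ≈ -1601.8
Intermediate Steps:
u(y, N) = (-2 + N)/(2*y) (u(y, N) = (-2 + N)/((2*y)) = (-2 + N)*(1/(2*y)) = (-2 + N)/(2*y))
-25*(n + u(7, 3)) = -25*(64 + (½)*(-2 + 3)/7) = -25*(64 + (½)*(⅐)*1) = -25*(64 + 1/14) = -25*897/14 = -22425/14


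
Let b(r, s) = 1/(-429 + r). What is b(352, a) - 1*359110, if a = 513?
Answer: -27651471/77 ≈ -3.5911e+5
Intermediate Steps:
b(352, a) - 1*359110 = 1/(-429 + 352) - 1*359110 = 1/(-77) - 359110 = -1/77 - 359110 = -27651471/77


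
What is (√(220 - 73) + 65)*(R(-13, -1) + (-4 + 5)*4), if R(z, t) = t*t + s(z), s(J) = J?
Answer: -520 - 56*√3 ≈ -617.00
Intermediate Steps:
R(z, t) = z + t² (R(z, t) = t*t + z = t² + z = z + t²)
(√(220 - 73) + 65)*(R(-13, -1) + (-4 + 5)*4) = (√(220 - 73) + 65)*((-13 + (-1)²) + (-4 + 5)*4) = (√147 + 65)*((-13 + 1) + 1*4) = (7*√3 + 65)*(-12 + 4) = (65 + 7*√3)*(-8) = -520 - 56*√3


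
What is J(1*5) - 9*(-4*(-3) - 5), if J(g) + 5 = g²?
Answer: -43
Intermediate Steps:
J(g) = -5 + g²
J(1*5) - 9*(-4*(-3) - 5) = (-5 + (1*5)²) - 9*(-4*(-3) - 5) = (-5 + 5²) - 9*(12 - 5) = (-5 + 25) - 9*7 = 20 - 63 = -43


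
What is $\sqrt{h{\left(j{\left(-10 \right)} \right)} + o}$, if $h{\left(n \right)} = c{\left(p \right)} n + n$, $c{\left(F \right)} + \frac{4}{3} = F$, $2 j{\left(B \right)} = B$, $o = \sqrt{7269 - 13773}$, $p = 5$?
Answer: $\frac{\sqrt{-210 + 18 i \sqrt{1626}}}{3} \approx 5.5055 + 7.3242 i$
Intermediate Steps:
$o = 2 i \sqrt{1626}$ ($o = \sqrt{-6504} = 2 i \sqrt{1626} \approx 80.647 i$)
$j{\left(B \right)} = \frac{B}{2}$
$c{\left(F \right)} = - \frac{4}{3} + F$
$h{\left(n \right)} = \frac{14 n}{3}$ ($h{\left(n \right)} = \left(- \frac{4}{3} + 5\right) n + n = \frac{11 n}{3} + n = \frac{14 n}{3}$)
$\sqrt{h{\left(j{\left(-10 \right)} \right)} + o} = \sqrt{\frac{14 \cdot \frac{1}{2} \left(-10\right)}{3} + 2 i \sqrt{1626}} = \sqrt{\frac{14}{3} \left(-5\right) + 2 i \sqrt{1626}} = \sqrt{- \frac{70}{3} + 2 i \sqrt{1626}}$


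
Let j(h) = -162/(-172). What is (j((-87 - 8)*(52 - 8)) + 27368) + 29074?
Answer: 4854093/86 ≈ 56443.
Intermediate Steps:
j(h) = 81/86 (j(h) = -162*(-1/172) = 81/86)
(j((-87 - 8)*(52 - 8)) + 27368) + 29074 = (81/86 + 27368) + 29074 = 2353729/86 + 29074 = 4854093/86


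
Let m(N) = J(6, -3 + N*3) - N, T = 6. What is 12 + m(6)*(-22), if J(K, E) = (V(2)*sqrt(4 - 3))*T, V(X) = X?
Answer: -120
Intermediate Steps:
J(K, E) = 12 (J(K, E) = (2*sqrt(4 - 3))*6 = (2*sqrt(1))*6 = (2*1)*6 = 2*6 = 12)
m(N) = 12 - N
12 + m(6)*(-22) = 12 + (12 - 1*6)*(-22) = 12 + (12 - 6)*(-22) = 12 + 6*(-22) = 12 - 132 = -120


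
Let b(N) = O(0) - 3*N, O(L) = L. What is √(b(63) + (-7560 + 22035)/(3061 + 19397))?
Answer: I*√10555477094/7486 ≈ 13.724*I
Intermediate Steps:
b(N) = -3*N (b(N) = 0 - 3*N = -3*N)
√(b(63) + (-7560 + 22035)/(3061 + 19397)) = √(-3*63 + (-7560 + 22035)/(3061 + 19397)) = √(-189 + 14475/22458) = √(-189 + 14475*(1/22458)) = √(-189 + 4825/7486) = √(-1410029/7486) = I*√10555477094/7486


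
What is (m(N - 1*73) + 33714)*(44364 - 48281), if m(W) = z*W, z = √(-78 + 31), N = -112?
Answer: -132057738 + 724645*I*√47 ≈ -1.3206e+8 + 4.9679e+6*I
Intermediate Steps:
z = I*√47 (z = √(-47) = I*√47 ≈ 6.8557*I)
m(W) = I*W*√47 (m(W) = (I*√47)*W = I*W*√47)
(m(N - 1*73) + 33714)*(44364 - 48281) = (I*(-112 - 1*73)*√47 + 33714)*(44364 - 48281) = (I*(-112 - 73)*√47 + 33714)*(-3917) = (I*(-185)*√47 + 33714)*(-3917) = (-185*I*√47 + 33714)*(-3917) = (33714 - 185*I*√47)*(-3917) = -132057738 + 724645*I*√47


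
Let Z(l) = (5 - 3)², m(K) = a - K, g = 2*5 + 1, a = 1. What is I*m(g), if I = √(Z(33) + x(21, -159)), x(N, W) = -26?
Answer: -10*I*√22 ≈ -46.904*I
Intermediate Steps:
g = 11 (g = 10 + 1 = 11)
m(K) = 1 - K
Z(l) = 4 (Z(l) = 2² = 4)
I = I*√22 (I = √(4 - 26) = √(-22) = I*√22 ≈ 4.6904*I)
I*m(g) = (I*√22)*(1 - 1*11) = (I*√22)*(1 - 11) = (I*√22)*(-10) = -10*I*√22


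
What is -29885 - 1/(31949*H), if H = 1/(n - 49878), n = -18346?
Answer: -954727641/31949 ≈ -29883.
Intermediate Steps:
H = -1/68224 (H = 1/(-18346 - 49878) = 1/(-68224) = -1/68224 ≈ -1.4658e-5)
-29885 - 1/(31949*H) = -29885 - 1/(31949*(-1/68224)) = -29885 - (-68224)/31949 = -29885 - 1*(-68224/31949) = -29885 + 68224/31949 = -954727641/31949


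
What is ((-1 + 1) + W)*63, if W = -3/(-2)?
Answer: 189/2 ≈ 94.500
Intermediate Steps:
W = 3/2 (W = -3*(-½) = 3/2 ≈ 1.5000)
((-1 + 1) + W)*63 = ((-1 + 1) + 3/2)*63 = (0 + 3/2)*63 = (3/2)*63 = 189/2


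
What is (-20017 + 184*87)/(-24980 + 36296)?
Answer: -4009/11316 ≈ -0.35428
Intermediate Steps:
(-20017 + 184*87)/(-24980 + 36296) = (-20017 + 16008)/11316 = -4009*1/11316 = -4009/11316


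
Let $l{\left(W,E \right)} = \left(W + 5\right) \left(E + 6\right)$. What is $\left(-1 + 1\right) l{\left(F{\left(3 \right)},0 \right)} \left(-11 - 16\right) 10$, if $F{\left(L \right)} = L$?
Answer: $0$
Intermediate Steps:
$l{\left(W,E \right)} = \left(5 + W\right) \left(6 + E\right)$
$\left(-1 + 1\right) l{\left(F{\left(3 \right)},0 \right)} \left(-11 - 16\right) 10 = \left(-1 + 1\right) \left(30 + 5 \cdot 0 + 6 \cdot 3 + 0 \cdot 3\right) \left(-11 - 16\right) 10 = 0 \left(30 + 0 + 18 + 0\right) \left(-11 - 16\right) 10 = 0 \cdot 48 \left(-27\right) 10 = 0 \left(-27\right) 10 = 0 \cdot 10 = 0$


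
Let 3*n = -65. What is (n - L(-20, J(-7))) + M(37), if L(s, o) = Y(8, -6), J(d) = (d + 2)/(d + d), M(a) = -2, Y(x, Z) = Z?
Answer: -53/3 ≈ -17.667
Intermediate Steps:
n = -65/3 (n = (⅓)*(-65) = -65/3 ≈ -21.667)
J(d) = (2 + d)/(2*d) (J(d) = (2 + d)/((2*d)) = (2 + d)*(1/(2*d)) = (2 + d)/(2*d))
L(s, o) = -6
(n - L(-20, J(-7))) + M(37) = (-65/3 - 1*(-6)) - 2 = (-65/3 + 6) - 2 = -47/3 - 2 = -53/3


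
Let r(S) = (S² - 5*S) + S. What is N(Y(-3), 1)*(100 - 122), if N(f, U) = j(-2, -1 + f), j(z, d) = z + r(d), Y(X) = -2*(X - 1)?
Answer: -418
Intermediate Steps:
Y(X) = 2 - 2*X (Y(X) = -2*(-1 + X) = 2 - 2*X)
r(S) = S² - 4*S
j(z, d) = z + d*(-4 + d)
N(f, U) = -2 + (-1 + f)*(-5 + f) (N(f, U) = -2 + (-1 + f)*(-4 + (-1 + f)) = -2 + (-1 + f)*(-5 + f))
N(Y(-3), 1)*(100 - 122) = (-2 + (-1 + (2 - 2*(-3)))*(-5 + (2 - 2*(-3))))*(100 - 122) = (-2 + (-1 + (2 + 6))*(-5 + (2 + 6)))*(-22) = (-2 + (-1 + 8)*(-5 + 8))*(-22) = (-2 + 7*3)*(-22) = (-2 + 21)*(-22) = 19*(-22) = -418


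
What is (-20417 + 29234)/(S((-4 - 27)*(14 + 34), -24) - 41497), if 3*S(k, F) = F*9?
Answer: -8817/41569 ≈ -0.21211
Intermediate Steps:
S(k, F) = 3*F (S(k, F) = (F*9)/3 = (9*F)/3 = 3*F)
(-20417 + 29234)/(S((-4 - 27)*(14 + 34), -24) - 41497) = (-20417 + 29234)/(3*(-24) - 41497) = 8817/(-72 - 41497) = 8817/(-41569) = 8817*(-1/41569) = -8817/41569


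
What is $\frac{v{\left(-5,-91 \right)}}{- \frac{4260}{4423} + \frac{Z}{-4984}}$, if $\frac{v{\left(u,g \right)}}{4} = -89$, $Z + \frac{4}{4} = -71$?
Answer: $\frac{980968324}{2614173} \approx 375.25$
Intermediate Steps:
$Z = -72$ ($Z = -1 - 71 = -72$)
$v{\left(u,g \right)} = -356$ ($v{\left(u,g \right)} = 4 \left(-89\right) = -356$)
$\frac{v{\left(-5,-91 \right)}}{- \frac{4260}{4423} + \frac{Z}{-4984}} = - \frac{356}{- \frac{4260}{4423} - \frac{72}{-4984}} = - \frac{356}{\left(-4260\right) \frac{1}{4423} - - \frac{9}{623}} = - \frac{356}{- \frac{4260}{4423} + \frac{9}{623}} = - \frac{356}{- \frac{2614173}{2755529}} = \left(-356\right) \left(- \frac{2755529}{2614173}\right) = \frac{980968324}{2614173}$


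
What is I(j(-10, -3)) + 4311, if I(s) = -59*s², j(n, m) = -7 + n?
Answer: -12740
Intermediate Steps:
I(j(-10, -3)) + 4311 = -59*(-7 - 10)² + 4311 = -59*(-17)² + 4311 = -59*289 + 4311 = -17051 + 4311 = -12740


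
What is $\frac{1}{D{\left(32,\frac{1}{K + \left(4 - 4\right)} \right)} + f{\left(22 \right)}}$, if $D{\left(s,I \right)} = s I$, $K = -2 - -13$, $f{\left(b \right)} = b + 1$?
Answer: $\frac{11}{285} \approx 0.038597$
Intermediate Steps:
$f{\left(b \right)} = 1 + b$
$K = 11$ ($K = -2 + 13 = 11$)
$D{\left(s,I \right)} = I s$
$\frac{1}{D{\left(32,\frac{1}{K + \left(4 - 4\right)} \right)} + f{\left(22 \right)}} = \frac{1}{\frac{1}{11 + \left(4 - 4\right)} 32 + \left(1 + 22\right)} = \frac{1}{\frac{1}{11 + \left(4 - 4\right)} 32 + 23} = \frac{1}{\frac{1}{11 + 0} \cdot 32 + 23} = \frac{1}{\frac{1}{11} \cdot 32 + 23} = \frac{1}{\frac{32}{11} + 23} = \frac{1}{\frac{285}{11}} = \frac{11}{285}$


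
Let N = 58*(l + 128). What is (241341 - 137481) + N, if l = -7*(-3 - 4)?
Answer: 114126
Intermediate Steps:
l = 49 (l = -7*(-7) = 49)
N = 10266 (N = 58*(49 + 128) = 58*177 = 10266)
(241341 - 137481) + N = (241341 - 137481) + 10266 = 103860 + 10266 = 114126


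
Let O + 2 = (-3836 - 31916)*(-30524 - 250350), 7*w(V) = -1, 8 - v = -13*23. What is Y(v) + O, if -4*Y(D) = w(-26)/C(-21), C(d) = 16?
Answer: 4498729646209/448 ≈ 1.0042e+10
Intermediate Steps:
v = 307 (v = 8 - (-13)*23 = 8 - 1*(-299) = 8 + 299 = 307)
w(V) = -1/7 (w(V) = (1/7)*(-1) = -1/7)
Y(D) = 1/448 (Y(D) = -(-1)/(28*16) = -1/4*(-1/112) = 1/448)
O = 10041807246 (O = -2 + (-3836 - 31916)*(-30524 - 250350) = -2 - 35752*(-280874) = -2 + 10041807248 = 10041807246)
Y(v) + O = 1/448 + 10041807246 = 4498729646209/448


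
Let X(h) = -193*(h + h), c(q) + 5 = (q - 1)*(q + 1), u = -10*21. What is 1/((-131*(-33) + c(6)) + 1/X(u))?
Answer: 81060/352854181 ≈ 0.00022973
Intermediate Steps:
u = -210
c(q) = -5 + (1 + q)*(-1 + q) (c(q) = -5 + (q - 1)*(q + 1) = -5 + (-1 + q)*(1 + q) = -5 + (1 + q)*(-1 + q))
X(h) = -386*h
1/((-131*(-33) + c(6)) + 1/X(u)) = 1/((-131*(-33) + (-6 + 6²)) + 1/(-386*(-210))) = 1/((4323 + (-6 + 36)) + 1/81060) = 1/((4323 + 30) + 1/81060) = 1/(4353 + 1/81060) = 1/(352854181/81060) = 81060/352854181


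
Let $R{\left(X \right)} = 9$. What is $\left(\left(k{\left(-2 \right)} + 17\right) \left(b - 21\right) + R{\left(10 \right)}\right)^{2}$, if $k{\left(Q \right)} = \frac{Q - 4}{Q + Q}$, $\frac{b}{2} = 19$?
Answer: $\frac{418609}{4} \approx 1.0465 \cdot 10^{5}$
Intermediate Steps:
$b = 38$ ($b = 2 \cdot 19 = 38$)
$k{\left(Q \right)} = \frac{-4 + Q}{2 Q}$
$\left(\left(k{\left(-2 \right)} + 17\right) \left(b - 21\right) + R{\left(10 \right)}\right)^{2} = \left(\left(\frac{-4 - 2}{2 \left(-2\right)} + 17\right) \left(38 - 21\right) + 9\right)^{2} = \left(\left(\frac{1}{2} \left(- \frac{1}{2}\right) \left(-6\right) + 17\right) 17 + 9\right)^{2} = \left(\left(\frac{3}{2} + 17\right) 17 + 9\right)^{2} = \left(\frac{37}{2} \cdot 17 + 9\right)^{2} = \left(\frac{629}{2} + 9\right)^{2} = \left(\frac{647}{2}\right)^{2} = \frac{418609}{4}$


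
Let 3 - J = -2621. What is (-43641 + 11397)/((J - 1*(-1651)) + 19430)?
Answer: -32244/23705 ≈ -1.3602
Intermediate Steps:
J = 2624 (J = 3 - 1*(-2621) = 3 + 2621 = 2624)
(-43641 + 11397)/((J - 1*(-1651)) + 19430) = (-43641 + 11397)/((2624 - 1*(-1651)) + 19430) = -32244/((2624 + 1651) + 19430) = -32244/(4275 + 19430) = -32244/23705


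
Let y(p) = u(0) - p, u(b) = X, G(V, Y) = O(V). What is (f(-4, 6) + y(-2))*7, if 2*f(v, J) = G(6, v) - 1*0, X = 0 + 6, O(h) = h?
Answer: 77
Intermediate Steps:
G(V, Y) = V
X = 6
u(b) = 6
y(p) = 6 - p
f(v, J) = 3 (f(v, J) = (6 - 1*0)/2 = (6 + 0)/2 = (½)*6 = 3)
(f(-4, 6) + y(-2))*7 = (3 + (6 - 1*(-2)))*7 = (3 + (6 + 2))*7 = (3 + 8)*7 = 11*7 = 77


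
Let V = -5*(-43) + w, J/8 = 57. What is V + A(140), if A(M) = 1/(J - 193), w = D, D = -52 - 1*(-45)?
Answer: 54705/263 ≈ 208.00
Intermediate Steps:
D = -7 (D = -52 + 45 = -7)
w = -7
J = 456 (J = 8*57 = 456)
A(M) = 1/263 (A(M) = 1/(456 - 193) = 1/263)
V = 208 (V = -5*(-43) - 7 = 215 - 7 = 208)
V + A(140) = 208 + 1/263 = 54705/263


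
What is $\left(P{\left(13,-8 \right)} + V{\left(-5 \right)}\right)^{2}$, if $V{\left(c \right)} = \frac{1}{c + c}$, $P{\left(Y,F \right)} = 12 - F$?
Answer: $\frac{39601}{100} \approx 396.01$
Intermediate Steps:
$V{\left(c \right)} = \frac{1}{2 c}$
$\left(P{\left(13,-8 \right)} + V{\left(-5 \right)}\right)^{2} = \left(\left(12 - -8\right) + \frac{1}{2 \left(-5\right)}\right)^{2} = \left(\left(12 + 8\right) + \frac{1}{2} \left(- \frac{1}{5}\right)\right)^{2} = \left(20 - \frac{1}{10}\right)^{2} = \left(\frac{199}{10}\right)^{2} = \frac{39601}{100}$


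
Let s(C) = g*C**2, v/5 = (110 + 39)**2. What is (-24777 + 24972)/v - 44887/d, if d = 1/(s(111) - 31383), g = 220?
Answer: -2669956891972980/22201 ≈ -1.2026e+11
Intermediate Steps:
v = 111005 (v = 5*(110 + 39)**2 = 5*149**2 = 5*22201 = 111005)
s(C) = 220*C**2
d = 1/2679237 (d = 1/(220*111**2 - 31383) = 1/(220*12321 - 31383) = 1/(2710620 - 31383) = 1/2679237 ≈ 3.7324e-7)
(-24777 + 24972)/v - 44887/d = (-24777 + 24972)/111005 - 44887/1/2679237 = 195*(1/111005) - 44887*2679237 = 39/22201 - 120262911219 = -2669956891972980/22201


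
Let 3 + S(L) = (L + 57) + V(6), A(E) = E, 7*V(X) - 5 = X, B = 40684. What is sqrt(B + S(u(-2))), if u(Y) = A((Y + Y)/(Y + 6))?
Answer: sqrt(1996190)/7 ≈ 201.84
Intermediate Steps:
V(X) = 5/7 + X/7
u(Y) = 2*Y/(6 + Y) (u(Y) = (Y + Y)/(Y + 6) = (2*Y)/(6 + Y) = 2*Y/(6 + Y))
S(L) = 389/7 + L (S(L) = -3 + ((L + 57) + (5/7 + (1/7)*6)) = -3 + ((57 + L) + (5/7 + 6/7)) = -3 + ((57 + L) + 11/7) = -3 + (410/7 + L) = 389/7 + L)
sqrt(B + S(u(-2))) = sqrt(40684 + (389/7 + 2*(-2)/(6 - 2))) = sqrt(40684 + (389/7 + 2*(-2)/4)) = sqrt(40684 + (389/7 + 2*(-2)*(1/4))) = sqrt(40684 + (389/7 - 1)) = sqrt(40684 + 382/7) = sqrt(285170/7) = sqrt(1996190)/7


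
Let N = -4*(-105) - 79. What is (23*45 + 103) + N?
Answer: 1479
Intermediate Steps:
N = 341 (N = 420 - 79 = 341)
(23*45 + 103) + N = (23*45 + 103) + 341 = (1035 + 103) + 341 = 1138 + 341 = 1479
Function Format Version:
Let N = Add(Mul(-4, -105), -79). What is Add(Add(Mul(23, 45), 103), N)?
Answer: 1479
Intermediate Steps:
N = 341 (N = Add(420, -79) = 341)
Add(Add(Mul(23, 45), 103), N) = Add(Add(Mul(23, 45), 103), 341) = Add(Add(1035, 103), 341) = Add(1138, 341) = 1479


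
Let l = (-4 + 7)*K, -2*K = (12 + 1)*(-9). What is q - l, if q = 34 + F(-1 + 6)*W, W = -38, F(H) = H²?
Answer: -2183/2 ≈ -1091.5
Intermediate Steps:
K = 117/2 (K = -(12 + 1)*(-9)/2 = -13*(-9)/2 = -½*(-117) = 117/2 ≈ 58.500)
q = -916 (q = 34 + (-1 + 6)²*(-38) = 34 + 5²*(-38) = 34 + 25*(-38) = 34 - 950 = -916)
l = 351/2 (l = (-4 + 7)*(117/2) = 3*(117/2) = 351/2 ≈ 175.50)
q - l = -916 - 1*351/2 = -916 - 351/2 = -2183/2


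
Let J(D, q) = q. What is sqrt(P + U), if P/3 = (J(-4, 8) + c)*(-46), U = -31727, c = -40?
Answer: I*sqrt(27311) ≈ 165.26*I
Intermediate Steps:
P = 4416 (P = 3*((8 - 40)*(-46)) = 3*(-32*(-46)) = 3*1472 = 4416)
sqrt(P + U) = sqrt(4416 - 31727) = sqrt(-27311) = I*sqrt(27311)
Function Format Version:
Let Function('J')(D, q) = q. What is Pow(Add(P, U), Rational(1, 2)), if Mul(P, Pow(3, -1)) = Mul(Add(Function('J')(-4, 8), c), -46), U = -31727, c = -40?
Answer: Mul(I, Pow(27311, Rational(1, 2))) ≈ Mul(165.26, I)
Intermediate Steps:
P = 4416 (P = Mul(3, Mul(Add(8, -40), -46)) = Mul(3, Mul(-32, -46)) = Mul(3, 1472) = 4416)
Pow(Add(P, U), Rational(1, 2)) = Pow(Add(4416, -31727), Rational(1, 2)) = Pow(-27311, Rational(1, 2)) = Mul(I, Pow(27311, Rational(1, 2)))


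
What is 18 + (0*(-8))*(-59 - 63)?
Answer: 18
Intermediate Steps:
18 + (0*(-8))*(-59 - 63) = 18 + 0*(-122) = 18 + 0 = 18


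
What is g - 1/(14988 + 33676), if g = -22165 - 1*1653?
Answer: -1159079153/48664 ≈ -23818.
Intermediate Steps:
g = -23818 (g = -22165 - 1653 = -23818)
g - 1/(14988 + 33676) = -23818 - 1/(14988 + 33676) = -23818 - 1/48664 = -1159079153/48664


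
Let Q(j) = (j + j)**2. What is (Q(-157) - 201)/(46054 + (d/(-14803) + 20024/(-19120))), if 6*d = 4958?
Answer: 10443400296450/4887939805003 ≈ 2.1366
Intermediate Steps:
d = 2479/3 (d = (1/6)*4958 = 2479/3 ≈ 826.33)
Q(j) = 4*j**2 (Q(j) = (2*j)**2 = 4*j**2)
(Q(-157) - 201)/(46054 + (d/(-14803) + 20024/(-19120))) = (4*(-157)**2 - 201)/(46054 + ((2479/3)/(-14803) + 20024/(-19120))) = (4*24649 - 201)/(46054 + ((2479/3)*(-1/14803) + 20024*(-1/19120))) = (98596 - 201)/(46054 + (-2479/44409 - 2503/2390)) = 98395/(46054 - 117080537/106137510) = 98395/(4887939805003/106137510) = 98395*(106137510/4887939805003) = 10443400296450/4887939805003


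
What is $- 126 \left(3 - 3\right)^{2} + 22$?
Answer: $22$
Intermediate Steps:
$- 126 \left(3 - 3\right)^{2} + 22 = - 126 \cdot 0^{2} + 22 = \left(-126\right) 0 + 22 = 0 + 22 = 22$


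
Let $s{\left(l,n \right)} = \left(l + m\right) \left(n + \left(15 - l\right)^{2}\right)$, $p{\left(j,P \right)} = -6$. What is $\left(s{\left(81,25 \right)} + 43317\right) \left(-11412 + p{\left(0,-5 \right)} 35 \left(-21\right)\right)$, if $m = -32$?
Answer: $-1806417972$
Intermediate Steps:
$s{\left(l,n \right)} = \left(-32 + l\right) \left(n + \left(15 - l\right)^{2}\right)$ ($s{\left(l,n \right)} = \left(l - 32\right) \left(n + \left(15 - l\right)^{2}\right) = \left(-32 + l\right) \left(n + \left(15 - l\right)^{2}\right)$)
$\left(s{\left(81,25 \right)} + 43317\right) \left(-11412 + p{\left(0,-5 \right)} 35 \left(-21\right)\right) = \left(\left(\left(-32\right) 25 - 32 \left(-15 + 81\right)^{2} + 81 \cdot 25 + 81 \left(-15 + 81\right)^{2}\right) + 43317\right) \left(-11412 + \left(-6\right) 35 \left(-21\right)\right) = \left(\left(-800 - 32 \cdot 66^{2} + 2025 + 81 \cdot 66^{2}\right) + 43317\right) \left(-11412 - -4410\right) = \left(\left(-800 - 139392 + 2025 + 81 \cdot 4356\right) + 43317\right) \left(-11412 + 4410\right) = \left(\left(-800 - 139392 + 2025 + 352836\right) + 43317\right) \left(-7002\right) = \left(214669 + 43317\right) \left(-7002\right) = 257986 \left(-7002\right) = -1806417972$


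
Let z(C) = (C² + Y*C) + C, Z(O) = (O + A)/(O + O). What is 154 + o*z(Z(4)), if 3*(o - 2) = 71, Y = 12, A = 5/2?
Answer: 339493/768 ≈ 442.05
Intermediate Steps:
A = 5/2 (A = 5*(½) = 5/2 ≈ 2.5000)
Z(O) = (5/2 + O)/(2*O) (Z(O) = (O + 5/2)/(O + O) = (5/2 + O)/((2*O)) = (5/2 + O)*(1/(2*O)) = (5/2 + O)/(2*O))
o = 77/3 (o = 2 + (⅓)*71 = 2 + 71/3 = 77/3 ≈ 25.667)
z(C) = C² + 13*C (z(C) = (C² + 12*C) + C = C² + 13*C)
154 + o*z(Z(4)) = 154 + 77*(((¼)*(5 + 2*4)/4)*(13 + (¼)*(5 + 2*4)/4))/3 = 154 + 77*(((¼)*(¼)*(5 + 8))*(13 + (¼)*(¼)*(5 + 8)))/3 = 154 + 77*(((¼)*(¼)*13)*(13 + (¼)*(¼)*13))/3 = 154 + 77*(13*(13 + 13/16)/16)/3 = 154 + 77*((13/16)*(221/16))/3 = 154 + (77/3)*(2873/256) = 154 + 221221/768 = 339493/768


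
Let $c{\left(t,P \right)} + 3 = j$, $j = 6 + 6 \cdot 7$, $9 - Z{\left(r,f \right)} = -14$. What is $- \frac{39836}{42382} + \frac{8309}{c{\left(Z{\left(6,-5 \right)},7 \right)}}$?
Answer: $\frac{175179709}{953595} \approx 183.7$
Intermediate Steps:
$Z{\left(r,f \right)} = 23$ ($Z{\left(r,f \right)} = 9 - -14 = 9 + 14 = 23$)
$j = 48$ ($j = 6 + 42 = 48$)
$c{\left(t,P \right)} = 45$ ($c{\left(t,P \right)} = -3 + 48 = 45$)
$- \frac{39836}{42382} + \frac{8309}{c{\left(Z{\left(6,-5 \right)},7 \right)}} = - \frac{39836}{42382} + \frac{8309}{45} = \left(-39836\right) \frac{1}{42382} + 8309 \cdot \frac{1}{45} = - \frac{19918}{21191} + \frac{8309}{45} = \frac{175179709}{953595}$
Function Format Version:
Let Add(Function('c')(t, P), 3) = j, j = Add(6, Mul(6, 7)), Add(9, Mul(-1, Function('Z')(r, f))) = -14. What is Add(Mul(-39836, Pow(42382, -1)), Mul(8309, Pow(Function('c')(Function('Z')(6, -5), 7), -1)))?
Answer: Rational(175179709, 953595) ≈ 183.70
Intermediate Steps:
Function('Z')(r, f) = 23 (Function('Z')(r, f) = Add(9, Mul(-1, -14)) = Add(9, 14) = 23)
j = 48 (j = Add(6, 42) = 48)
Function('c')(t, P) = 45 (Function('c')(t, P) = Add(-3, 48) = 45)
Add(Mul(-39836, Pow(42382, -1)), Mul(8309, Pow(Function('c')(Function('Z')(6, -5), 7), -1))) = Add(Mul(-39836, Pow(42382, -1)), Mul(8309, Pow(45, -1))) = Add(Mul(-39836, Rational(1, 42382)), Mul(8309, Rational(1, 45))) = Add(Rational(-19918, 21191), Rational(8309, 45)) = Rational(175179709, 953595)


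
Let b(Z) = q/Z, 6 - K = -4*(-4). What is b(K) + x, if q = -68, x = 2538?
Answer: 12724/5 ≈ 2544.8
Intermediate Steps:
K = -10 (K = 6 - (-4)*(-4) = 6 - 1*16 = 6 - 16 = -10)
b(Z) = -68/Z
b(K) + x = -68/(-10) + 2538 = -68*(-⅒) + 2538 = 34/5 + 2538 = 12724/5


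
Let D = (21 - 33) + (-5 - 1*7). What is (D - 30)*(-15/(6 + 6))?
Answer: 135/2 ≈ 67.500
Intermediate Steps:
D = -24 (D = -12 + (-5 - 7) = -12 - 12 = -24)
(D - 30)*(-15/(6 + 6)) = (-24 - 30)*(-15/(6 + 6)) = -(-810)/12 = -54*(-5/4) = 135/2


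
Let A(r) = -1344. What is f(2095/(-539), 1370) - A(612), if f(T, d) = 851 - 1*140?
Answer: 2055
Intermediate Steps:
f(T, d) = 711 (f(T, d) = 851 - 140 = 711)
f(2095/(-539), 1370) - A(612) = 711 - 1*(-1344) = 711 + 1344 = 2055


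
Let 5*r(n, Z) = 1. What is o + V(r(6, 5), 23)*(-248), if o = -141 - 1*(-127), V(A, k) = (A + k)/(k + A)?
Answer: -262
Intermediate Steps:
r(n, Z) = ⅕ (r(n, Z) = (⅕)*1 = ⅕)
V(A, k) = 1 (V(A, k) = (A + k)/(A + k) = 1)
o = -14 (o = -141 + 127 = -14)
o + V(r(6, 5), 23)*(-248) = -14 + 1*(-248) = -14 - 248 = -262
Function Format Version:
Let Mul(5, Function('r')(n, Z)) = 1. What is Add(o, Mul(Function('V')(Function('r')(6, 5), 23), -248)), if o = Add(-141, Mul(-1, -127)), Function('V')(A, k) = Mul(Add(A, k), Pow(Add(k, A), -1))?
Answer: -262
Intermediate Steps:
Function('r')(n, Z) = Rational(1, 5) (Function('r')(n, Z) = Mul(Rational(1, 5), 1) = Rational(1, 5))
Function('V')(A, k) = 1 (Function('V')(A, k) = Mul(Add(A, k), Pow(Add(A, k), -1)) = 1)
o = -14 (o = Add(-141, 127) = -14)
Add(o, Mul(Function('V')(Function('r')(6, 5), 23), -248)) = Add(-14, Mul(1, -248)) = Add(-14, -248) = -262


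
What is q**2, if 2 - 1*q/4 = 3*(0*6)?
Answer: 64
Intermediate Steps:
q = 8 (q = 8 - 12*0*6 = 8 - 12*0 = 8 - 4*0 = 8 + 0 = 8)
q**2 = 8**2 = 64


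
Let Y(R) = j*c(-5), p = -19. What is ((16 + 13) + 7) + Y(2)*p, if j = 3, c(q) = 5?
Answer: -249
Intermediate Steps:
Y(R) = 15 (Y(R) = 3*5 = 15)
((16 + 13) + 7) + Y(2)*p = ((16 + 13) + 7) + 15*(-19) = (29 + 7) - 285 = 36 - 285 = -249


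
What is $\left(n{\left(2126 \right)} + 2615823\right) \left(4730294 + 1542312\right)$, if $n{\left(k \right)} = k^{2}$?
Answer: $44759428361594$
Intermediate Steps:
$\left(n{\left(2126 \right)} + 2615823\right) \left(4730294 + 1542312\right) = \left(2126^{2} + 2615823\right) \left(4730294 + 1542312\right) = \left(4519876 + 2615823\right) 6272606 = 7135699 \cdot 6272606 = 44759428361594$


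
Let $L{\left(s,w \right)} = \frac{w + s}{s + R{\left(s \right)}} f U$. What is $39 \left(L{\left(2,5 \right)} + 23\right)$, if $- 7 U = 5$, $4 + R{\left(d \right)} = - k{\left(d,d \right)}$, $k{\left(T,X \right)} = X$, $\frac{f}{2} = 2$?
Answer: $1092$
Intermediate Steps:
$f = 4$ ($f = 2 \cdot 2 = 4$)
$R{\left(d \right)} = -4 - d$
$U = - \frac{5}{7}$ ($U = \left(- \frac{1}{7}\right) 5 = - \frac{5}{7} \approx -0.71429$)
$L{\left(s,w \right)} = \frac{5 s}{7} + \frac{5 w}{7}$ ($L{\left(s,w \right)} = \frac{w + s}{s - \left(4 + s\right)} 4 \left(- \frac{5}{7}\right) = \frac{s + w}{-4} \cdot 4 \left(- \frac{5}{7}\right) = \left(s + w\right) \left(- \frac{1}{4}\right) 4 \left(- \frac{5}{7}\right) = \left(- \frac{s}{4} - \frac{w}{4}\right) 4 \left(- \frac{5}{7}\right) = \left(- s - w\right) \left(- \frac{5}{7}\right) = \frac{5 s}{7} + \frac{5 w}{7}$)
$39 \left(L{\left(2,5 \right)} + 23\right) = 39 \left(\left(\frac{5}{7} \cdot 2 + \frac{5}{7} \cdot 5\right) + 23\right) = 39 \left(\left(\frac{10}{7} + \frac{25}{7}\right) + 23\right) = 39 \left(5 + 23\right) = 39 \cdot 28 = 1092$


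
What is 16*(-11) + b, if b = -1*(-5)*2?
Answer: -166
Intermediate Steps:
b = 10 (b = 5*2 = 10)
16*(-11) + b = 16*(-11) + 10 = -176 + 10 = -166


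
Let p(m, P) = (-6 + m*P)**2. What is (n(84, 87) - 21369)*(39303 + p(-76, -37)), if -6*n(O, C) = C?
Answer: -338412662213/2 ≈ -1.6921e+11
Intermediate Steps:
n(O, C) = -C/6
p(m, P) = (-6 + P*m)**2
(n(84, 87) - 21369)*(39303 + p(-76, -37)) = (-1/6*87 - 21369)*(39303 + (-6 - 37*(-76))**2) = (-29/2 - 21369)*(39303 + (-6 + 2812)**2) = -42767*(39303 + 2806**2)/2 = -42767*(39303 + 7873636)/2 = -42767/2*7912939 = -338412662213/2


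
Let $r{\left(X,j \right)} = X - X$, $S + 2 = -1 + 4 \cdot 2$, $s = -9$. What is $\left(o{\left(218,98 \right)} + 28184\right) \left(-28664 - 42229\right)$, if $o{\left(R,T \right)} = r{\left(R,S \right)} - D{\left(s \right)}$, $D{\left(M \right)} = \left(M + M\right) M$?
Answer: $-1986563646$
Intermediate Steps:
$D{\left(M \right)} = 2 M^{2}$ ($D{\left(M \right)} = 2 M M = 2 M^{2}$)
$S = 5$ ($S = -2 + \left(-1 + 4 \cdot 2\right) = -2 + \left(-1 + 8\right) = -2 + 7 = 5$)
$r{\left(X,j \right)} = 0$
$o{\left(R,T \right)} = -162$ ($o{\left(R,T \right)} = 0 - 2 \left(-9\right)^{2} = 0 - 2 \cdot 81 = 0 - 162 = -162$)
$\left(o{\left(218,98 \right)} + 28184\right) \left(-28664 - 42229\right) = \left(-162 + 28184\right) \left(-28664 - 42229\right) = 28022 \left(-70893\right) = -1986563646$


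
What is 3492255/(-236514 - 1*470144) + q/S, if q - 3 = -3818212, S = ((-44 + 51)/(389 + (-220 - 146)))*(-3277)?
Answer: 61977753679561/16210027862 ≈ 3823.4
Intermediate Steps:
S = -22939/23 (S = (7/(389 - 366))*(-3277) = (7/23)*(-3277) = -22939/23 ≈ -997.35)
q = -3818209 (q = 3 - 3818212 = -3818209)
3492255/(-236514 - 1*470144) + q/S = 3492255/(-236514 - 1*470144) - 3818209/(-22939/23) = 3492255/(-236514 - 470144) - 3818209*(-23/22939) = 3492255/(-706658) + 87818807/22939 = 3492255*(-1/706658) + 87818807/22939 = -3492255/706658 + 87818807/22939 = 61977753679561/16210027862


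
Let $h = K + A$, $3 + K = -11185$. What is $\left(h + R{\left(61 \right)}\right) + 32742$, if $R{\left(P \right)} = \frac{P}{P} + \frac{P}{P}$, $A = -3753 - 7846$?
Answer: $9957$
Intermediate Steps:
$K = -11188$ ($K = -3 - 11185 = -11188$)
$A = -11599$ ($A = -3753 - 7846 = -11599$)
$R{\left(P \right)} = 2$ ($R{\left(P \right)} = 1 + 1 = 2$)
$h = -22787$ ($h = -11188 - 11599 = -22787$)
$\left(h + R{\left(61 \right)}\right) + 32742 = \left(-22787 + 2\right) + 32742 = -22785 + 32742 = 9957$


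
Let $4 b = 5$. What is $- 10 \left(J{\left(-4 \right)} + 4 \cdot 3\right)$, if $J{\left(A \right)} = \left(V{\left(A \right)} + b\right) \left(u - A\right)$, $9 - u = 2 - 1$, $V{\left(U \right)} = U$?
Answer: $210$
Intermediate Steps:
$b = \frac{5}{4}$ ($b = \frac{1}{4} \cdot 5 = \frac{5}{4} \approx 1.25$)
$u = 8$ ($u = 9 - \left(2 - 1\right) = 9 - 1 = 8$)
$J{\left(A \right)} = \left(8 - A\right) \left(\frac{5}{4} + A\right)$ ($J{\left(A \right)} = \left(A + \frac{5}{4}\right) \left(8 - A\right) = \left(\frac{5}{4} + A\right) \left(8 - A\right) = \left(8 - A\right) \left(\frac{5}{4} + A\right)$)
$- 10 \left(J{\left(-4 \right)} + 4 \cdot 3\right) = - 10 \left(\left(10 - \left(-4\right)^{2} + \frac{27}{4} \left(-4\right)\right) + 4 \cdot 3\right) = - 10 \left(\left(10 - 16 - 27\right) + 12\right) = - 10 \left(-33 + 12\right) = \left(-10\right) \left(-21\right) = 210$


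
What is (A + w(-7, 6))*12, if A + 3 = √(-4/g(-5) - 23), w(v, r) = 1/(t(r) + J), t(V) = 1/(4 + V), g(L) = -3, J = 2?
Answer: -212/7 + 4*I*√195 ≈ -30.286 + 55.857*I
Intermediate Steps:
w(v, r) = 1/(2 + 1/(4 + r)) (w(v, r) = 1/(1/(4 + r) + 2) = 1/(2 + 1/(4 + r)))
A = -3 + I*√195/3 (A = -3 + √(-4/(-3) - 23) = -3 + √(-4*(-⅓) - 23) = -3 + √(4/3 - 23) = -3 + √(-65/3) = -3 + I*√195/3 ≈ -3.0 + 4.6547*I)
(A + w(-7, 6))*12 = ((-3 + I*√195/3) + (4 + 6)/(9 + 2*6))*12 = ((-3 + I*√195/3) + 10/(9 + 12))*12 = ((-3 + I*√195/3) + 10/21)*12 = (-53/21 + I*√195/3)*12 = -212/7 + 4*I*√195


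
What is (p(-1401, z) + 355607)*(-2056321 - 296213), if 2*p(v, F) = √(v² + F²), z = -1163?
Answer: -836577558138 - 1176267*√3315370 ≈ -8.3872e+11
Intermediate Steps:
p(v, F) = √(F² + v²)/2 (p(v, F) = √(v² + F²)/2 = √(F² + v²)/2)
(p(-1401, z) + 355607)*(-2056321 - 296213) = (√((-1163)² + (-1401)²)/2 + 355607)*(-2056321 - 296213) = (√(1352569 + 1962801)/2 + 355607)*(-2352534) = (√3315370/2 + 355607)*(-2352534) = (355607 + √3315370/2)*(-2352534) = -836577558138 - 1176267*√3315370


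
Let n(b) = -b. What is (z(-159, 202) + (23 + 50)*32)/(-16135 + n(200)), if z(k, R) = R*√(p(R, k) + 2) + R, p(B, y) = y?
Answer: -94/605 - 202*I*√157/16335 ≈ -0.15537 - 0.15495*I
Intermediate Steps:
z(k, R) = R + R*√(2 + k) (z(k, R) = R*√(k + 2) + R = R*√(2 + k) + R = R + R*√(2 + k))
(z(-159, 202) + (23 + 50)*32)/(-16135 + n(200)) = (202*(1 + √(2 - 159)) + (23 + 50)*32)/(-16135 - 1*200) = (202*(1 + √(-157)) + 73*32)/(-16135 - 200) = (202*(1 + I*√157) + 2336)/(-16335) = ((202 + 202*I*√157) + 2336)*(-1/16335) = (2538 + 202*I*√157)*(-1/16335) = -94/605 - 202*I*√157/16335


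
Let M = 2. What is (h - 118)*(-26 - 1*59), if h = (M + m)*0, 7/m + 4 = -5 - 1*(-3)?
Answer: 10030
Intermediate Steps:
m = -7/6 (m = 7/(-4 + (-5 - 1*(-3))) = 7/(-4 + (-5 + 3)) = 7/(-4 - 2) = 7/(-6) = 7*(-⅙) = -7/6 ≈ -1.1667)
h = 0 (h = (2 - 7/6)*0 = (⅚)*0 = 0)
(h - 118)*(-26 - 1*59) = (0 - 118)*(-26 - 1*59) = -118*(-26 - 59) = -118*(-85) = 10030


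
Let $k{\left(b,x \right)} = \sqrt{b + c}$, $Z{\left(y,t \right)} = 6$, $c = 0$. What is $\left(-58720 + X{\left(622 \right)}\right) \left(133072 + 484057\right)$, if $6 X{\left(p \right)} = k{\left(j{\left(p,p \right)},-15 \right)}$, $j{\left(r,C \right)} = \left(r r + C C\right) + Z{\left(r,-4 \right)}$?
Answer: $-36237814880 + \frac{617129 \sqrt{773774}}{6} \approx -3.6147 \cdot 10^{10}$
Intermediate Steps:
$j{\left(r,C \right)} = 6 + C^{2} + r^{2}$ ($j{\left(r,C \right)} = \left(r r + C C\right) + 6 = \left(r^{2} + C^{2}\right) + 6 = \left(C^{2} + r^{2}\right) + 6 = 6 + C^{2} + r^{2}$)
$k{\left(b,x \right)} = \sqrt{b}$ ($k{\left(b,x \right)} = \sqrt{b + 0} = \sqrt{b}$)
$X{\left(p \right)} = \frac{\sqrt{6 + 2 p^{2}}}{6}$ ($X{\left(p \right)} = \frac{\sqrt{6 + p^{2} + p^{2}}}{6} = \frac{\sqrt{6 + 2 p^{2}}}{6}$)
$\left(-58720 + X{\left(622 \right)}\right) \left(133072 + 484057\right) = \left(-58720 + \frac{\sqrt{6 + 2 \cdot 622^{2}}}{6}\right) \left(133072 + 484057\right) = \left(-58720 + \frac{\sqrt{6 + 2 \cdot 386884}}{6}\right) 617129 = \left(-58720 + \frac{\sqrt{6 + 773768}}{6}\right) 617129 = \left(-58720 + \frac{\sqrt{773774}}{6}\right) 617129 = -36237814880 + \frac{617129 \sqrt{773774}}{6}$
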